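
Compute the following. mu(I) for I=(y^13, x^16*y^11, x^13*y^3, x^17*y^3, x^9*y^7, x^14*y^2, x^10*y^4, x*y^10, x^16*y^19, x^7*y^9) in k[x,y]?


Remove redundant (divisible by others).
x^17*y^3 redundant.
x^16*y^19 redundant.
x^16*y^11 redundant.
Min: x^14*y^2, x^13*y^3, x^10*y^4, x^9*y^7, x^7*y^9, x*y^10, y^13
Count=7


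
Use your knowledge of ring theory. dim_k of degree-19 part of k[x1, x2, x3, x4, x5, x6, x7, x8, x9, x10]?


C(d+n-1,n-1)=C(28,9)=6906900


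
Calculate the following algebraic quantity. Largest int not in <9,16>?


gcd(9,16)=1 => F=ab-a-b=9*16-9-16=144-25=119


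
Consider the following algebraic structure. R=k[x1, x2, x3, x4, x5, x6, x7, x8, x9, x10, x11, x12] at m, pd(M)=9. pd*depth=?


pd+depth=12
depth=12-9=3
pd*depth=9*3=27


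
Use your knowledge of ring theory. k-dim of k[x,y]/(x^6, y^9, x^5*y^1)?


k[x,y]/I, I = (x^6, y^9, x^5*y^1)
Rect: 6x9=54. Corner: (6-5)x(9-1)=8.
dim = 54-8 = 46


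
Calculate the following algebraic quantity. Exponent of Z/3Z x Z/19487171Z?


Exponent = lcm of the cyclic orders; pairwise coprime => product.
3^1*11^7=3*19487171=58461513


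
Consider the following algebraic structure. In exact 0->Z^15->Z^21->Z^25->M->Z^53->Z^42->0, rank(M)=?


Alt sum=0:
(-1)^0*15 + (-1)^1*21 + (-1)^2*25 + (-1)^3*? + (-1)^4*53 + (-1)^5*42=0
rank(M)=30


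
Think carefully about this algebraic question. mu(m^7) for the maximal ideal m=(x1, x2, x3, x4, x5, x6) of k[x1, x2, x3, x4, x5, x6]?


Graded Nakayama: mu(m^d) = dim_k (m^d/m^(d+1)) = #degree-7 monomials in 6 vars
C(n+d-1,d)=C(12,7)=792


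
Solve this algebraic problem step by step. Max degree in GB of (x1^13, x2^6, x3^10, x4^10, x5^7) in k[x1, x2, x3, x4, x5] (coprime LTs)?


Pure powers, coprime LTs => already GB.
Degrees: 13, 6, 10, 10, 7
Max=13


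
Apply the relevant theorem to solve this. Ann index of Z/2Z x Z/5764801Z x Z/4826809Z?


Exponent = lcm of the cyclic orders; pairwise coprime => product.
2^1*7^8*13^6=2*5764801*4826809=55651186700018


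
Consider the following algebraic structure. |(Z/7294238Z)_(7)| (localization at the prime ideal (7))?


7-primary part: 7294238=7^6*62
Size=7^6=117649


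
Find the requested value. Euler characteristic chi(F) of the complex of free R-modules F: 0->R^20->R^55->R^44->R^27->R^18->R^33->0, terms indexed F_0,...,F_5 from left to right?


chi = sum (-1)^i * rank:
(-1)^0*20=20
(-1)^1*55=-55
(-1)^2*44=44
(-1)^3*27=-27
(-1)^4*18=18
(-1)^5*33=-33
chi=-33


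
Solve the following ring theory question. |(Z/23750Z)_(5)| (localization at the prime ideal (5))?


5-primary part: 23750=5^4*38
Size=5^4=625


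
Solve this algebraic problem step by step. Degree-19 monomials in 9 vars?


C(d+n-1,n-1)=C(27,8)=2220075


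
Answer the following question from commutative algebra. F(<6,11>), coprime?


gcd(6,11)=1 => F=ab-a-b=6*11-6-11=66-17=49


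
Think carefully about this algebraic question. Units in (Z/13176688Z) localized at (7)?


Local ring = Z/823543Z.
phi(823543) = 7^6*(7-1) = 705894


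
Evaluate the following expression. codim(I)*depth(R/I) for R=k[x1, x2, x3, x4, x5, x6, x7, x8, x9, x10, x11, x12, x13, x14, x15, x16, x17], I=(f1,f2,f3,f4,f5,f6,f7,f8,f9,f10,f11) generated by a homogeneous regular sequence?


codim=11, depth=dim(R/I)=17-11=6
Product=11*6=66


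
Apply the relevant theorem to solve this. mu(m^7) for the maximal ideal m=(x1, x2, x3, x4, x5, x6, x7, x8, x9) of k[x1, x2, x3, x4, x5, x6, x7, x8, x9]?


Graded Nakayama: mu(m^d) = dim_k (m^d/m^(d+1)) = #degree-7 monomials in 9 vars
C(n+d-1,d)=C(15,7)=6435


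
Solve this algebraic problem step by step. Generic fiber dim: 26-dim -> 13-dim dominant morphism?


dim(fiber)=dim(X)-dim(Y)=26-13=13


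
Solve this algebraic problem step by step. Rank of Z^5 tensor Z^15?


rank(M(x)N) = rank(M)*rank(N)
5*15 = 75


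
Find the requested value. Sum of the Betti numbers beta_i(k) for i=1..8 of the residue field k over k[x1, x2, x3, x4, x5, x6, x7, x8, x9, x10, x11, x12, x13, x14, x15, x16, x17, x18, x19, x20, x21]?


Koszul resolution: beta_i(k)=C(n,i), n=21
C(21,1)=21, C(21,2)=210, C(21,3)=1330, C(21,4)=5985, C(21,5)=20349, C(21,6)=54264, C(21,7)=116280, C(21,8)=203490
Sum=401929


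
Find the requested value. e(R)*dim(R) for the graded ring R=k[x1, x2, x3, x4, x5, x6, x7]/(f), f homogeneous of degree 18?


e(R)=deg(f)=18, dim(R)=7-1=6
e*dim=18*6=108


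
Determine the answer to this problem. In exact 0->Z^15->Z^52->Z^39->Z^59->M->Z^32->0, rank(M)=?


Alt sum=0:
(-1)^0*15 + (-1)^1*52 + (-1)^2*39 + (-1)^3*59 + (-1)^4*? + (-1)^5*32=0
rank(M)=89


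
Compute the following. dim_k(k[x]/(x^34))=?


Basis: 1,x,...,x^33
dim=34


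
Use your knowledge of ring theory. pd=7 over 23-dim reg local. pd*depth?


pd+depth=23
depth=23-7=16
pd*depth=7*16=112


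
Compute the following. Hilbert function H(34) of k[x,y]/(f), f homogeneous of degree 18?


H(t)=d for t>=d-1.
d=18, t=34
H(34)=18


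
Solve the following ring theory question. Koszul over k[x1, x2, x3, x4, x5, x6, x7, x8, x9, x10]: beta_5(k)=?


C(n,i)=C(10,5)=252


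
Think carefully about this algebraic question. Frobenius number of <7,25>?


gcd(7,25)=1 => F=ab-a-b=7*25-7-25=175-32=143


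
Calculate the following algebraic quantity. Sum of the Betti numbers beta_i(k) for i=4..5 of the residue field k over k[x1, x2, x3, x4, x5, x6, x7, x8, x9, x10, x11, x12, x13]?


Koszul resolution: beta_i(k)=C(n,i), n=13
C(13,4)=715, C(13,5)=1287
Sum=2002


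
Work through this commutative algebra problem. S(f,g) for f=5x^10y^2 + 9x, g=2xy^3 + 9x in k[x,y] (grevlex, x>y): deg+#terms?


LT(f)=5x^10y^2, LT(g)=2xy^3
lcm(LM)=x^10y^3
S(f,g) (scaled by 10 to clear denominators) = 2y*f - 5x^9*g = -45x^10 + 18xy
2 terms, deg 10.
10+2=12


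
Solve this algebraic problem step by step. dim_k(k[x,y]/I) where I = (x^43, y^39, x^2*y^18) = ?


k[x,y]/I, I = (x^43, y^39, x^2*y^18)
Rect: 43x39=1677. Corner: (43-2)x(39-18)=861.
dim = 1677-861 = 816


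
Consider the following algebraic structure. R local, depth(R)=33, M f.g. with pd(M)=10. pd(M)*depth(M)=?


pd+depth=33
depth=33-10=23
pd*depth=10*23=230


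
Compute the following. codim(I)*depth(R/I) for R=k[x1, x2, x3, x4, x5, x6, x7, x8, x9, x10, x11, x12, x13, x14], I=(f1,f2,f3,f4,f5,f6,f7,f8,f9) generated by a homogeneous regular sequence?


codim=9, depth=dim(R/I)=14-9=5
Product=9*5=45


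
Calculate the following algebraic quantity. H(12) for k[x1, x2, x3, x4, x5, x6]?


C(d+n-1,n-1)=C(17,5)=6188


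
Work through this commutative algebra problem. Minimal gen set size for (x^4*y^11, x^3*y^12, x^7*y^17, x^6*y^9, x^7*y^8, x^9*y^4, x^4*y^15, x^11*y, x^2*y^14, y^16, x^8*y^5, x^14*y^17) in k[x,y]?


Remove redundant (divisible by others).
x^7*y^17 redundant.
x^14*y^17 redundant.
x^4*y^15 redundant.
Min: x^11*y, x^9*y^4, x^8*y^5, x^7*y^8, x^6*y^9, x^4*y^11, x^3*y^12, x^2*y^14, y^16
Count=9


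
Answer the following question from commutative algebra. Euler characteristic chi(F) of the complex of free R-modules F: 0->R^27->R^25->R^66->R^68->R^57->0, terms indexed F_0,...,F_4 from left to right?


chi = sum (-1)^i * rank:
(-1)^0*27=27
(-1)^1*25=-25
(-1)^2*66=66
(-1)^3*68=-68
(-1)^4*57=57
chi=57


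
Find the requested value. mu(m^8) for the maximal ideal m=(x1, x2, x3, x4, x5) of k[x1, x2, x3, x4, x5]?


Graded Nakayama: mu(m^d) = dim_k (m^d/m^(d+1)) = #degree-8 monomials in 5 vars
C(n+d-1,d)=C(12,8)=495


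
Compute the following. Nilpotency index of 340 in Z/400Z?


340^k mod 400:
k=1: 340
k=2: 0
First zero at k = 2


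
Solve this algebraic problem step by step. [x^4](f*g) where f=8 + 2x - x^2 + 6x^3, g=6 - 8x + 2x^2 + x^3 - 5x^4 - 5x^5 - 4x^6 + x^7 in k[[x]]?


[x^4] = sum a_i*b_j, i+j=4
  8*-5=-40
  2*1=2
  -1*2=-2
  6*-8=-48
Sum=-88


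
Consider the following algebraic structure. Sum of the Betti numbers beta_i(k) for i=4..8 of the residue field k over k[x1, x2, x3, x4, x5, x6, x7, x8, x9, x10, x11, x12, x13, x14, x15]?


Koszul resolution: beta_i(k)=C(n,i), n=15
C(15,4)=1365, C(15,5)=3003, C(15,6)=5005, C(15,7)=6435, C(15,8)=6435
Sum=22243


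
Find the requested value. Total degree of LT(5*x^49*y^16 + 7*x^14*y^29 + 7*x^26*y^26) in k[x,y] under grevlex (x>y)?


LT: 5*x^49*y^16
deg_x=49, deg_y=16
Total=49+16=65


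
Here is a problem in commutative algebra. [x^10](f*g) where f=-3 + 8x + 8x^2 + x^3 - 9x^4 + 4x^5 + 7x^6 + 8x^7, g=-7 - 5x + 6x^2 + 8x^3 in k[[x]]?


[x^10] = sum a_i*b_j, i+j=10
  8*8=64
Sum=64


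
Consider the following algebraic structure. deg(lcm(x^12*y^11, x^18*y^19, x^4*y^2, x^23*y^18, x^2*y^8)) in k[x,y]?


lcm = componentwise max:
x: max(12,18,4,23,2)=23
y: max(11,19,2,18,8)=19
Total=23+19=42


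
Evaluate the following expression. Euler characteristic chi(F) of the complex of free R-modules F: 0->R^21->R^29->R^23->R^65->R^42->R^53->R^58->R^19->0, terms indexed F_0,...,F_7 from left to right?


chi = sum (-1)^i * rank:
(-1)^0*21=21
(-1)^1*29=-29
(-1)^2*23=23
(-1)^3*65=-65
(-1)^4*42=42
(-1)^5*53=-53
(-1)^6*58=58
(-1)^7*19=-19
chi=-22


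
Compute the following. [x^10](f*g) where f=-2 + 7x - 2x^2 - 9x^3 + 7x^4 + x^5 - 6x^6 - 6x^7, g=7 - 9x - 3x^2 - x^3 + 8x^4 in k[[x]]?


[x^10] = sum a_i*b_j, i+j=10
  -6*8=-48
  -6*-1=6
Sum=-42


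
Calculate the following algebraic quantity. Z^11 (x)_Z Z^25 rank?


rank(M(x)N) = rank(M)*rank(N)
11*25 = 275


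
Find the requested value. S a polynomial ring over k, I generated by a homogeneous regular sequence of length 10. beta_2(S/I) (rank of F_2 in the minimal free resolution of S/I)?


Regular sequence => Koszul complex is the minimal free resolution.
Syz_1 minimally generated by Koszul relations f_i*e_j - f_j*e_i (i<j): mu(Syz_1) = beta_2 = C(m,2) = m(m-1)/2
m=10
10*9/2 = 45


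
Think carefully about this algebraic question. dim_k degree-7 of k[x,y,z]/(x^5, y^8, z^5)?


Need i<5, j<8, k<5 with i+j+k=7.
For each i, j ranges over max(0,7-i-4)..min(7,7-i):
  i=0: j in [3,7] -> 5
  i=1: j in [2,6] -> 5
  i=2: j in [1,5] -> 5
  i=3: j in [0,4] -> 5
  i=4: j in [0,3] -> 4
H(7) = 5+5+5+5+4 = 24


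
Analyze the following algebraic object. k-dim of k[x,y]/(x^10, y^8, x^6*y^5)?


k[x,y]/I, I = (x^10, y^8, x^6*y^5)
Rect: 10x8=80. Corner: (10-6)x(8-5)=12.
dim = 80-12 = 68


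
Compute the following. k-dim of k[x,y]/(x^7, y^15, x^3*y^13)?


k[x,y]/I, I = (x^7, y^15, x^3*y^13)
Rect: 7x15=105. Corner: (7-3)x(15-13)=8.
dim = 105-8 = 97


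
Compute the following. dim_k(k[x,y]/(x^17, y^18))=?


Basis: x^i*y^j, i<17, j<18
17*18=306


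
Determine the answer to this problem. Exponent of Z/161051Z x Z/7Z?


Exponent = lcm of the cyclic orders; pairwise coprime => product.
11^5*7^1=161051*7=1127357


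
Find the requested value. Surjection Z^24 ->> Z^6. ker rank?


rank(ker) = 24-6 = 18


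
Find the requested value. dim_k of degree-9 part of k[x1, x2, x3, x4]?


C(d+n-1,n-1)=C(12,3)=220


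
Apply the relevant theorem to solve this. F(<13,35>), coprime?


gcd(13,35)=1 => F=ab-a-b=13*35-13-35=455-48=407


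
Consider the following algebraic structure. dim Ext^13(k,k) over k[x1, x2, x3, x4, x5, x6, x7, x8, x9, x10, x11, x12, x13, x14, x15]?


C(n,i)=C(15,13)=105


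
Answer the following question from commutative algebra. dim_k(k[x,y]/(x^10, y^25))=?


Basis: x^i*y^j, i<10, j<25
10*25=250


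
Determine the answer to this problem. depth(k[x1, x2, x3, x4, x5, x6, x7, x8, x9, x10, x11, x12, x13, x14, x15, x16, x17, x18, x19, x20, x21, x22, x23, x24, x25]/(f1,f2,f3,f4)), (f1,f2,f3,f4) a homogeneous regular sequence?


depth(R)=25
depth(R/I)=25-4=21


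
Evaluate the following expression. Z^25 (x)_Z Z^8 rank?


rank(M(x)N) = rank(M)*rank(N)
25*8 = 200


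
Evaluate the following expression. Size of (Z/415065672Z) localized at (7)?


7-primary part: 415065672=7^8*72
Size=7^8=5764801


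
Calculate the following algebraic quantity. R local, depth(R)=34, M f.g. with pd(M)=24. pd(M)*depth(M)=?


pd+depth=34
depth=34-24=10
pd*depth=24*10=240


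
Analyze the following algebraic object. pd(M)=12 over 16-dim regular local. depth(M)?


pd+depth=depth(R)=16
depth=16-12=4


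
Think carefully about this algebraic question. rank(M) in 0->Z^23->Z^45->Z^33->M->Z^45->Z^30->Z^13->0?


Alt sum=0:
(-1)^0*23 + (-1)^1*45 + (-1)^2*33 + (-1)^3*? + (-1)^4*45 + (-1)^5*30 + (-1)^6*13=0
rank(M)=39


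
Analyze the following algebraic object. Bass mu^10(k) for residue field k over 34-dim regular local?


C(n,i)=C(34,10)=131128140


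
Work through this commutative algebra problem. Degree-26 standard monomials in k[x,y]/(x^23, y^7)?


k[x,y], I = (x^23, y^7), d = 26
Need i < 23 and d-i < 7.
Range: 20 <= i <= 22.
H(26) = 3


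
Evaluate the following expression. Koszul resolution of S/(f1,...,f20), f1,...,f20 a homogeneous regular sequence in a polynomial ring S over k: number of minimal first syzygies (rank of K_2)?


Regular sequence => Koszul complex is the minimal free resolution.
Syz_1 minimally generated by Koszul relations f_i*e_j - f_j*e_i (i<j): mu(Syz_1) = beta_2 = C(m,2) = m(m-1)/2
m=20
20*19/2 = 190


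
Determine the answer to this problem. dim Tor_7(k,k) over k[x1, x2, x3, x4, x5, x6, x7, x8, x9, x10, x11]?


Koszul: C(n,i)=C(11,7)=330


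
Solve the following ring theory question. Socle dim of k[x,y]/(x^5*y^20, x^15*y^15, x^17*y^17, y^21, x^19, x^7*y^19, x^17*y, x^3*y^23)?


Socle = ann(m) = span of standard monomials u with x*u, y*u in I (staircase corners).
Redundant generators: x^17*y^17, x^3*y^23
Minimal generators: x^19, x^17*y, x^15*y^15, x^7*y^19, x^5*y^20, y^21
Corners: x^4y^20, x^6y^19, x^14y^18, x^16y^14, x^18
Socle dim=5


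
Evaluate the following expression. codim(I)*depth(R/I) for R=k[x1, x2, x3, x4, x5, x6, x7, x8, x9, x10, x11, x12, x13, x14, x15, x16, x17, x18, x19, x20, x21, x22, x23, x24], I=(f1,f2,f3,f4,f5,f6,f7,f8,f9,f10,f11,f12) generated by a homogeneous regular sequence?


codim=12, depth=dim(R/I)=24-12=12
Product=12*12=144


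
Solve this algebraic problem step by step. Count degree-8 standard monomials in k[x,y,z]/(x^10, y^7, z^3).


Need i<10, j<7, k<3 with i+j+k=8.
For each i, j ranges over max(0,8-i-2)..min(6,8-i):
  i=0: j in [6,6] -> 1
  i=1: j in [5,6] -> 2
  i=2: j in [4,6] -> 3
  i=3: j in [3,5] -> 3
  i=4: j in [2,4] -> 3
  i=5: j in [1,3] -> 3
  i=6: j in [0,2] -> 3
  i=7: j in [0,1] -> 2
  i=8: j in [0,0] -> 1
H(8) = 1+2+3+3+3+3+3+2+1 = 21


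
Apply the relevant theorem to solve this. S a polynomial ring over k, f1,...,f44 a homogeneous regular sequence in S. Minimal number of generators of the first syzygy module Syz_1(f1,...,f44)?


Regular sequence => Koszul complex is the minimal free resolution.
Syz_1 minimally generated by Koszul relations f_i*e_j - f_j*e_i (i<j): mu(Syz_1) = beta_2 = C(m,2) = m(m-1)/2
m=44
44*43/2 = 946


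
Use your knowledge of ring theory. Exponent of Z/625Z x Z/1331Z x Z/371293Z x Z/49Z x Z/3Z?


Exponent = lcm of the cyclic orders; pairwise coprime => product.
5^4*11^3*13^5*7^2*3^1=625*1331*371293*49*3=45403796563125


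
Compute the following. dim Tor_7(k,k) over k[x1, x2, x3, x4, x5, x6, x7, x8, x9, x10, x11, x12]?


Koszul: C(n,i)=C(12,7)=792


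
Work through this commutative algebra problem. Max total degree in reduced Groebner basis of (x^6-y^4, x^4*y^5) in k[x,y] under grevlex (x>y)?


LT(f1)=x^6, LT(f2)=x^4y^5, lcm=x^6y^5
S(f1,f2) = y^5*f1 - x^2*f2 = -y^9
Reduced GB = {f1, f2, y^9}; degrees 6, 9, 9
Max = 9


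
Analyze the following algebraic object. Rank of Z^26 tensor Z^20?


rank(M(x)N) = rank(M)*rank(N)
26*20 = 520


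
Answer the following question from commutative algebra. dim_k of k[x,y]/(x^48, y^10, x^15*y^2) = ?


k[x,y]/I, I = (x^48, y^10, x^15*y^2)
Rect: 48x10=480. Corner: (48-15)x(10-2)=264.
dim = 480-264 = 216


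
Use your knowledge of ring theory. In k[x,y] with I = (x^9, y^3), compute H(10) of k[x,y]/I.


k[x,y], I = (x^9, y^3), d = 10
Need i < 9 and d-i < 3.
Range: 8 <= i <= 8.
H(10) = 1


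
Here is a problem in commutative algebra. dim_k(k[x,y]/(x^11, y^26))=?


Basis: x^i*y^j, i<11, j<26
11*26=286


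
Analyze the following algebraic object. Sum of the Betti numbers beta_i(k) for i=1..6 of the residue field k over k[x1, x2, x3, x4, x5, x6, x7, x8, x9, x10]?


Koszul resolution: beta_i(k)=C(n,i), n=10
C(10,1)=10, C(10,2)=45, C(10,3)=120, C(10,4)=210, C(10,5)=252, C(10,6)=210
Sum=847


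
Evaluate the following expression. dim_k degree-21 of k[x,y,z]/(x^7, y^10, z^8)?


Need i<7, j<10, k<8 with i+j+k=21.
For each i, j ranges over max(0,21-i-7)..min(9,21-i):
  i=0: j in [14,9] -> 0
  i=1: j in [13,9] -> 0
  i=2: j in [12,9] -> 0
  i=3: j in [11,9] -> 0
  i=4: j in [10,9] -> 0
  i=5: j in [9,9] -> 1
  i=6: j in [8,9] -> 2
H(21) = 0+0+0+0+0+1+2 = 3


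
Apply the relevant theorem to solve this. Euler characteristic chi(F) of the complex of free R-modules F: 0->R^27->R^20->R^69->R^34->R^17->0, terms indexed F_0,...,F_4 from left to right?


chi = sum (-1)^i * rank:
(-1)^0*27=27
(-1)^1*20=-20
(-1)^2*69=69
(-1)^3*34=-34
(-1)^4*17=17
chi=59


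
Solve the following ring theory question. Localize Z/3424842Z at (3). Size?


3-primary part: 3424842=3^10*58
Size=3^10=59049


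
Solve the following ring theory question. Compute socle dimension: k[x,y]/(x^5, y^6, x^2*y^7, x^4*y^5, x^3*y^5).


Socle = ann(m) = span of standard monomials u with x*u, y*u in I (staircase corners).
Redundant generators: x^4*y^5, x^2*y^7
Minimal generators: x^5, x^3*y^5, y^6
Corners: x^2y^5, x^4y^4
Socle dim=2


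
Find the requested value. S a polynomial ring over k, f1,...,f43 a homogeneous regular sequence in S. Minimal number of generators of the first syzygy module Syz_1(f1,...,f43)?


Regular sequence => Koszul complex is the minimal free resolution.
Syz_1 minimally generated by Koszul relations f_i*e_j - f_j*e_i (i<j): mu(Syz_1) = beta_2 = C(m,2) = m(m-1)/2
m=43
43*42/2 = 903


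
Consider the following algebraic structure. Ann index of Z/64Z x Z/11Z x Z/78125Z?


Exponent = lcm of the cyclic orders; pairwise coprime => product.
2^6*11^1*5^7=64*11*78125=55000000


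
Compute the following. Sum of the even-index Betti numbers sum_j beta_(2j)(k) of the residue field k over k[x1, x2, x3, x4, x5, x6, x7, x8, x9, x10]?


Koszul resolution: beta_i(k)=C(n,i), n=10
sum_even C(10,i) = 2^(n-1) = 2^9 = 512


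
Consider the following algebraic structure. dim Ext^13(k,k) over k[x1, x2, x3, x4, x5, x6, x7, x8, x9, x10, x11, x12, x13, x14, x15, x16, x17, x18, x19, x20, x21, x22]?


C(n,i)=C(22,13)=497420


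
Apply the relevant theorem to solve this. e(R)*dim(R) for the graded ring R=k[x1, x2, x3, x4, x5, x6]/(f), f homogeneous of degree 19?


e(R)=deg(f)=19, dim(R)=6-1=5
e*dim=19*5=95


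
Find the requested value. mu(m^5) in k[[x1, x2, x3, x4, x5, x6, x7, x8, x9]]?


C(n+d-1,d)=C(13,5)=1287


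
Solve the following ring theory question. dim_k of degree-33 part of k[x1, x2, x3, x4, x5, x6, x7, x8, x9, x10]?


C(d+n-1,n-1)=C(42,9)=445891810


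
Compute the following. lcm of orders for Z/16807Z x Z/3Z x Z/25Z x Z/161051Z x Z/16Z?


Exponent = lcm of the cyclic orders; pairwise coprime => product.
7^5*3^1*5^2*11^5*2^4=16807*3*25*161051*16=3248140988400


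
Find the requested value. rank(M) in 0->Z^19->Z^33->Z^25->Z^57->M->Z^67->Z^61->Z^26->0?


Alt sum=0:
(-1)^0*19 + (-1)^1*33 + (-1)^2*25 + (-1)^3*57 + (-1)^4*? + (-1)^5*67 + (-1)^6*61 + (-1)^7*26=0
rank(M)=78


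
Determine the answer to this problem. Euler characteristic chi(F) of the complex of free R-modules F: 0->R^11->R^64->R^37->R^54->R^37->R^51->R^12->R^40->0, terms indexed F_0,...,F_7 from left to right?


chi = sum (-1)^i * rank:
(-1)^0*11=11
(-1)^1*64=-64
(-1)^2*37=37
(-1)^3*54=-54
(-1)^4*37=37
(-1)^5*51=-51
(-1)^6*12=12
(-1)^7*40=-40
chi=-112


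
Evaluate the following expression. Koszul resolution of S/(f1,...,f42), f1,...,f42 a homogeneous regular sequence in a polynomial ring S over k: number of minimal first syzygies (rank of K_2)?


Regular sequence => Koszul complex is the minimal free resolution.
Syz_1 minimally generated by Koszul relations f_i*e_j - f_j*e_i (i<j): mu(Syz_1) = beta_2 = C(m,2) = m(m-1)/2
m=42
42*41/2 = 861


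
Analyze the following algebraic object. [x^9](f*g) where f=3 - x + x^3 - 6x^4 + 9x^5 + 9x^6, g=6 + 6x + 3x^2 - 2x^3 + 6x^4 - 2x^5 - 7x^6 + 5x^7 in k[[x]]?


[x^9] = sum a_i*b_j, i+j=9
  1*-7=-7
  -6*-2=12
  9*6=54
  9*-2=-18
Sum=41


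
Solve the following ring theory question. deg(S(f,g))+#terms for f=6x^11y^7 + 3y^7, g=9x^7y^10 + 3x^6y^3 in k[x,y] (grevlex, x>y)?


LT(f)=6x^11y^7, LT(g)=9x^7y^10
lcm(LM)=x^11y^10
S(f,g) (scaled by 54 to clear denominators) = 9y^3*f - 6x^4*g = -18x^10y^3 + 27y^10
2 terms, deg 13.
13+2=15


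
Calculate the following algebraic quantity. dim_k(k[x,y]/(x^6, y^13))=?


Basis: x^i*y^j, i<6, j<13
6*13=78


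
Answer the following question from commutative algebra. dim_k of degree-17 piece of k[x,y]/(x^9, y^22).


k[x,y], I = (x^9, y^22), d = 17
Need i < 9 and d-i < 22.
Range: 0 <= i <= 8.
H(17) = 9


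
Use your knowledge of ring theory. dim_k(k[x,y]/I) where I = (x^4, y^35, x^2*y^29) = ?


k[x,y]/I, I = (x^4, y^35, x^2*y^29)
Rect: 4x35=140. Corner: (4-2)x(35-29)=12.
dim = 140-12 = 128


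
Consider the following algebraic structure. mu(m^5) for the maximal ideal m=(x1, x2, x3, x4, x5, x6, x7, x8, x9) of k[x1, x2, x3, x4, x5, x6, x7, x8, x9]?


Graded Nakayama: mu(m^d) = dim_k (m^d/m^(d+1)) = #degree-5 monomials in 9 vars
C(n+d-1,d)=C(13,5)=1287


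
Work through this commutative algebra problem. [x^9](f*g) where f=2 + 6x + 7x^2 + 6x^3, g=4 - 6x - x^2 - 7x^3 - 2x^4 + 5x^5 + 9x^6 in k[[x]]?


[x^9] = sum a_i*b_j, i+j=9
  6*9=54
Sum=54


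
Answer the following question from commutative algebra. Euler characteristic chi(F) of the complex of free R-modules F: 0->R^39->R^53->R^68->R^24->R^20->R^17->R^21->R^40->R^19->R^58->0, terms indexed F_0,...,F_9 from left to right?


chi = sum (-1)^i * rank:
(-1)^0*39=39
(-1)^1*53=-53
(-1)^2*68=68
(-1)^3*24=-24
(-1)^4*20=20
(-1)^5*17=-17
(-1)^6*21=21
(-1)^7*40=-40
(-1)^8*19=19
(-1)^9*58=-58
chi=-25


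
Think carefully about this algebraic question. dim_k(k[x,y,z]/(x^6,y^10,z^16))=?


Basis: x^iy^jz^k, i<6,j<10,k<16
6*10*16=960


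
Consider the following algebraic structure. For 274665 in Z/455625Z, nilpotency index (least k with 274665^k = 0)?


274665^k mod 455625:
k=1: 274665
k=2: 297225
k=3: 239625
k=4: 202500
k=5: 151875
k=6: 0
First zero at k = 6


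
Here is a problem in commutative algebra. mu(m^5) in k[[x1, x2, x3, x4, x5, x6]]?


C(n+d-1,d)=C(10,5)=252


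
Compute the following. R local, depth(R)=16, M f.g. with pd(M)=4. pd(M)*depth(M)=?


pd+depth=16
depth=16-4=12
pd*depth=4*12=48


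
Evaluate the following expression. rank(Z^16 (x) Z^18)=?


rank(M(x)N) = rank(M)*rank(N)
16*18 = 288


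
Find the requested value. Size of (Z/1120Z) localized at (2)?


2-primary part: 1120=2^5*35
Size=2^5=32


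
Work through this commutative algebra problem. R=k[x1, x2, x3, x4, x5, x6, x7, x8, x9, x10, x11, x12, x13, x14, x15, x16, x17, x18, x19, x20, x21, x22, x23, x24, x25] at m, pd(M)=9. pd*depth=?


pd+depth=25
depth=25-9=16
pd*depth=9*16=144


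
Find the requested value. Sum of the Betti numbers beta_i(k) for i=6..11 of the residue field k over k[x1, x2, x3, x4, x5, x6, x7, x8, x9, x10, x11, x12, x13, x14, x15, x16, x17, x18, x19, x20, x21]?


Koszul resolution: beta_i(k)=C(n,i), n=21
C(21,6)=54264, C(21,7)=116280, C(21,8)=203490, C(21,9)=293930, C(21,10)=352716, C(21,11)=352716
Sum=1373396


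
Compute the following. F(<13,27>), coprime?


gcd(13,27)=1 => F=ab-a-b=13*27-13-27=351-40=311


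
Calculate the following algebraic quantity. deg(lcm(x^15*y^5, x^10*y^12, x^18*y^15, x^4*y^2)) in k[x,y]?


lcm = componentwise max:
x: max(15,10,18,4)=18
y: max(5,12,15,2)=15
Total=18+15=33


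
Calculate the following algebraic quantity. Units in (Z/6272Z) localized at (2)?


Local ring = Z/128Z.
phi(128) = 2^6*(2-1) = 64


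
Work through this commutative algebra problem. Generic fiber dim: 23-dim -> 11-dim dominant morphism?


dim(fiber)=dim(X)-dim(Y)=23-11=12


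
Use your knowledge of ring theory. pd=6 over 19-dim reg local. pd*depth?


pd+depth=19
depth=19-6=13
pd*depth=6*13=78


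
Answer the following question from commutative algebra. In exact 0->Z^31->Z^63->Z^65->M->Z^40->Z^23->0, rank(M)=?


Alt sum=0:
(-1)^0*31 + (-1)^1*63 + (-1)^2*65 + (-1)^3*? + (-1)^4*40 + (-1)^5*23=0
rank(M)=50


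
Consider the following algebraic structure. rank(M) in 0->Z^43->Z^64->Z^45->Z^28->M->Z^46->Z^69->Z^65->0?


Alt sum=0:
(-1)^0*43 + (-1)^1*64 + (-1)^2*45 + (-1)^3*28 + (-1)^4*? + (-1)^5*46 + (-1)^6*69 + (-1)^7*65=0
rank(M)=46


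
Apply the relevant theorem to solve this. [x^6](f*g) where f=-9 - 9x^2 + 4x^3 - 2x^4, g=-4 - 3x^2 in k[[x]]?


[x^6] = sum a_i*b_j, i+j=6
  -2*-3=6
Sum=6


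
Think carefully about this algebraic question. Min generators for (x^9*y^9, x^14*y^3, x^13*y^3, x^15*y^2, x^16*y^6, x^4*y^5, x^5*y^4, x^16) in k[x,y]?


Remove redundant (divisible by others).
x^9*y^9 redundant.
x^14*y^3 redundant.
x^16*y^6 redundant.
Min: x^16, x^15*y^2, x^13*y^3, x^5*y^4, x^4*y^5
Count=5


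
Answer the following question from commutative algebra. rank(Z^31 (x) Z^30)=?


rank(M(x)N) = rank(M)*rank(N)
31*30 = 930


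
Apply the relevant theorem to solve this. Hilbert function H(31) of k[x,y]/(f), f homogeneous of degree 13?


H(t)=d for t>=d-1.
d=13, t=31
H(31)=13


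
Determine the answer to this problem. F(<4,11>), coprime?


gcd(4,11)=1 => F=ab-a-b=4*11-4-11=44-15=29


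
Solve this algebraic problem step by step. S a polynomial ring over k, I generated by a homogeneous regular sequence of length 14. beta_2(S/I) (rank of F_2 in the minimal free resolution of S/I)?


Regular sequence => Koszul complex is the minimal free resolution.
Syz_1 minimally generated by Koszul relations f_i*e_j - f_j*e_i (i<j): mu(Syz_1) = beta_2 = C(m,2) = m(m-1)/2
m=14
14*13/2 = 91


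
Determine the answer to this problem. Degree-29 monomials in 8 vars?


C(d+n-1,n-1)=C(36,7)=8347680


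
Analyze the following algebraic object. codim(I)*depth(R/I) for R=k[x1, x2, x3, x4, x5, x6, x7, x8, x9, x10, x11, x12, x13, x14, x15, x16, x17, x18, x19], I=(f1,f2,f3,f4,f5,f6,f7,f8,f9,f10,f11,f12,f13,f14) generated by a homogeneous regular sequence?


codim=14, depth=dim(R/I)=19-14=5
Product=14*5=70


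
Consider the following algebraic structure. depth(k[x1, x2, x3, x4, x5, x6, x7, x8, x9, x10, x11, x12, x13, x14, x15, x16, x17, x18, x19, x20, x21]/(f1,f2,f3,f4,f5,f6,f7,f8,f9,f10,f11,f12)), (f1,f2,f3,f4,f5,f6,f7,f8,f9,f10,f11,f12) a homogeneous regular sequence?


depth(R)=21
depth(R/I)=21-12=9


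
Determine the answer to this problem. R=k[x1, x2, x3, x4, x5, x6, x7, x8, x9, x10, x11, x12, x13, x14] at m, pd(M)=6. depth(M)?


pd+depth=depth(R)=14
depth=14-6=8


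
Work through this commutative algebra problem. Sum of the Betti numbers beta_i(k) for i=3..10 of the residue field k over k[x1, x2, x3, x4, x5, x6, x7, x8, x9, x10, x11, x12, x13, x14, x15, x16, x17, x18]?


Koszul resolution: beta_i(k)=C(n,i), n=18
C(18,3)=816, C(18,4)=3060, C(18,5)=8568, C(18,6)=18564, C(18,7)=31824, C(18,8)=43758, C(18,9)=48620, C(18,10)=43758
Sum=198968


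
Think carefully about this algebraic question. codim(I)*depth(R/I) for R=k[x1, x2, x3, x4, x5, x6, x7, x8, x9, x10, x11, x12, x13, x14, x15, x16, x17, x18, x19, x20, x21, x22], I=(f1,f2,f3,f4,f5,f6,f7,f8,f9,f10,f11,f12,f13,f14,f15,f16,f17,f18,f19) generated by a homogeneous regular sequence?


codim=19, depth=dim(R/I)=22-19=3
Product=19*3=57


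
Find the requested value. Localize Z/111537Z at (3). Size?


3-primary part: 111537=3^8*17
Size=3^8=6561


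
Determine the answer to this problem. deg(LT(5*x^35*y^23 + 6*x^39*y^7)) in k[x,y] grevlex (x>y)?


LT: 5*x^35*y^23
deg_x=35, deg_y=23
Total=35+23=58


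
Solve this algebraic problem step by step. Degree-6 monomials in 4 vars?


C(d+n-1,n-1)=C(9,3)=84


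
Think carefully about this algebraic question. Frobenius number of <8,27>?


gcd(8,27)=1 => F=ab-a-b=8*27-8-27=216-35=181


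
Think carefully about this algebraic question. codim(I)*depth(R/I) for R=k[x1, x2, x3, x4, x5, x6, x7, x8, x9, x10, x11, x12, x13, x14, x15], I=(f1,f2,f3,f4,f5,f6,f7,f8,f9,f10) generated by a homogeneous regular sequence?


codim=10, depth=dim(R/I)=15-10=5
Product=10*5=50


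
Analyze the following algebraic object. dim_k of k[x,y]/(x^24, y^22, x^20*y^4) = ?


k[x,y]/I, I = (x^24, y^22, x^20*y^4)
Rect: 24x22=528. Corner: (24-20)x(22-4)=72.
dim = 528-72 = 456


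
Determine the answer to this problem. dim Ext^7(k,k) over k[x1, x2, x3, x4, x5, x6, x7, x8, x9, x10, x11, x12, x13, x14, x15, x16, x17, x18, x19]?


C(n,i)=C(19,7)=50388


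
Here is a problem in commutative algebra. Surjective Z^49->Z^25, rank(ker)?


rank(ker) = 49-25 = 24


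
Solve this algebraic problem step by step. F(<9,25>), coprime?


gcd(9,25)=1 => F=ab-a-b=9*25-9-25=225-34=191


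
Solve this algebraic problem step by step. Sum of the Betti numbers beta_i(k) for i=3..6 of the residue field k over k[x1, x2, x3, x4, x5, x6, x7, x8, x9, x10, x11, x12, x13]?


Koszul resolution: beta_i(k)=C(n,i), n=13
C(13,3)=286, C(13,4)=715, C(13,5)=1287, C(13,6)=1716
Sum=4004


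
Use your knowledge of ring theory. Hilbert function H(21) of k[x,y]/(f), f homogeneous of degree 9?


H(t)=d for t>=d-1.
d=9, t=21
H(21)=9


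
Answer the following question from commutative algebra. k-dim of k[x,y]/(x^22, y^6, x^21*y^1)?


k[x,y]/I, I = (x^22, y^6, x^21*y^1)
Rect: 22x6=132. Corner: (22-21)x(6-1)=5.
dim = 132-5 = 127


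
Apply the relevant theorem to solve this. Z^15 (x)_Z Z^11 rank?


rank(M(x)N) = rank(M)*rank(N)
15*11 = 165


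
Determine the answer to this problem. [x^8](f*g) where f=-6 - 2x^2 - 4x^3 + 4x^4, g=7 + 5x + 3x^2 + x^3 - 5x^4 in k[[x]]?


[x^8] = sum a_i*b_j, i+j=8
  4*-5=-20
Sum=-20


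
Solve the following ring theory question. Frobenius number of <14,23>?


gcd(14,23)=1 => F=ab-a-b=14*23-14-23=322-37=285


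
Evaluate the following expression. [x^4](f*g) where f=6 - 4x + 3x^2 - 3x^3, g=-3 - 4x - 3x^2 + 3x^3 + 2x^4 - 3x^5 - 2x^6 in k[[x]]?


[x^4] = sum a_i*b_j, i+j=4
  6*2=12
  -4*3=-12
  3*-3=-9
  -3*-4=12
Sum=3


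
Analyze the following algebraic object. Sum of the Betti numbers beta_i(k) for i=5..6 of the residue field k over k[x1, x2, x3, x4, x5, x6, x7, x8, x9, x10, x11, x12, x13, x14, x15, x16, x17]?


Koszul resolution: beta_i(k)=C(n,i), n=17
C(17,5)=6188, C(17,6)=12376
Sum=18564


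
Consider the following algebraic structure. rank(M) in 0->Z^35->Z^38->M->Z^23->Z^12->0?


Alt sum=0:
(-1)^0*35 + (-1)^1*38 + (-1)^2*? + (-1)^3*23 + (-1)^4*12=0
rank(M)=14


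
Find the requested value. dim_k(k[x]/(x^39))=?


Basis: 1,x,...,x^38
dim=39


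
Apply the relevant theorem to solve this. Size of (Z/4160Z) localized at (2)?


2-primary part: 4160=2^6*65
Size=2^6=64


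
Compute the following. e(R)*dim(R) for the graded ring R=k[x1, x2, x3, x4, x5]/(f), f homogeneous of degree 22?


e(R)=deg(f)=22, dim(R)=5-1=4
e*dim=22*4=88


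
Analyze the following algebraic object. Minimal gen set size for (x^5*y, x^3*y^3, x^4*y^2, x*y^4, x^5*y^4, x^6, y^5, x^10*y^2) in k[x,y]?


Remove redundant (divisible by others).
x^5*y^4 redundant.
x^10*y^2 redundant.
Min: x^6, x^5*y, x^4*y^2, x^3*y^3, x*y^4, y^5
Count=6


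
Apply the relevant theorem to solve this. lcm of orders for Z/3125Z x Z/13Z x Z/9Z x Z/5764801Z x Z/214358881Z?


Exponent = lcm of the cyclic orders; pairwise coprime => product.
5^5*13^1*3^2*7^8*11^8=3125*13*9*5764801*214358881=451816081597120865625


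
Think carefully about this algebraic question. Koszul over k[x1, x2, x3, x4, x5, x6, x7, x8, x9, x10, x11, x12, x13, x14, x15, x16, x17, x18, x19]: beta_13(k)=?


C(n,i)=C(19,13)=27132


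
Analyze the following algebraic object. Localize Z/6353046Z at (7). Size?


7-primary part: 6353046=7^6*54
Size=7^6=117649


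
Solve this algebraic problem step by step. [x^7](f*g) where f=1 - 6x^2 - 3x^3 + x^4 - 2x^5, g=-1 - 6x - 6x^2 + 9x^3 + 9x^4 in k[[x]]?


[x^7] = sum a_i*b_j, i+j=7
  -3*9=-27
  1*9=9
  -2*-6=12
Sum=-6


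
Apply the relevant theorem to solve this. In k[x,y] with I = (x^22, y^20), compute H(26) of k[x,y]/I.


k[x,y], I = (x^22, y^20), d = 26
Need i < 22 and d-i < 20.
Range: 7 <= i <= 21.
H(26) = 15


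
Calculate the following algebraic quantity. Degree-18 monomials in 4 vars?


C(d+n-1,n-1)=C(21,3)=1330


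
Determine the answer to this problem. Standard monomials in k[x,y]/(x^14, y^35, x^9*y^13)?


k[x,y]/I, I = (x^14, y^35, x^9*y^13)
Rect: 14x35=490. Corner: (14-9)x(35-13)=110.
dim = 490-110 = 380


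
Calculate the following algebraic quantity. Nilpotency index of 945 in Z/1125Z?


945^k mod 1125:
k=1: 945
k=2: 900
k=3: 0
First zero at k = 3


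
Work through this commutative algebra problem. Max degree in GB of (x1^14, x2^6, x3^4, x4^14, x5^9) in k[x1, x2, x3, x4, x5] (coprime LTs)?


Pure powers, coprime LTs => already GB.
Degrees: 14, 6, 4, 14, 9
Max=14


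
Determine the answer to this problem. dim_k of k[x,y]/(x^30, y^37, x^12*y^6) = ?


k[x,y]/I, I = (x^30, y^37, x^12*y^6)
Rect: 30x37=1110. Corner: (30-12)x(37-6)=558.
dim = 1110-558 = 552


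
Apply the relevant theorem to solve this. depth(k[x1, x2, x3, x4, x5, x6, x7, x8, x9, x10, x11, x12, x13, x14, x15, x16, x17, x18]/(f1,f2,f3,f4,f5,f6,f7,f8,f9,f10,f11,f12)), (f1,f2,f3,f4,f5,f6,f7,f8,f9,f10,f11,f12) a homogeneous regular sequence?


depth(R)=18
depth(R/I)=18-12=6


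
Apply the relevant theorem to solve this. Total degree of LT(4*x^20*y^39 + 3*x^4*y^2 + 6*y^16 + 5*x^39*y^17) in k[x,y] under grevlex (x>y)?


LT: 4*x^20*y^39
deg_x=20, deg_y=39
Total=20+39=59


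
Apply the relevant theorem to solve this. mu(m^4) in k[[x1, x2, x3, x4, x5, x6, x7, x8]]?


C(n+d-1,d)=C(11,4)=330


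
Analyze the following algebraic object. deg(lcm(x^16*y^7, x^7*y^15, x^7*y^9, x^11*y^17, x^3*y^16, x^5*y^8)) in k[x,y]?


lcm = componentwise max:
x: max(16,7,7,11,3,5)=16
y: max(7,15,9,17,16,8)=17
Total=16+17=33


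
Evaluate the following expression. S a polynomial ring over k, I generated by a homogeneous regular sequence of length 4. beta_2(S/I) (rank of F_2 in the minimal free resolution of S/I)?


Regular sequence => Koszul complex is the minimal free resolution.
Syz_1 minimally generated by Koszul relations f_i*e_j - f_j*e_i (i<j): mu(Syz_1) = beta_2 = C(m,2) = m(m-1)/2
m=4
4*3/2 = 6


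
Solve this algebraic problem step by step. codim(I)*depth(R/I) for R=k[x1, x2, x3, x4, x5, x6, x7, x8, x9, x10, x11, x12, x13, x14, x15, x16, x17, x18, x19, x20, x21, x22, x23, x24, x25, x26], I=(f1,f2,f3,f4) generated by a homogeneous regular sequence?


codim=4, depth=dim(R/I)=26-4=22
Product=4*22=88


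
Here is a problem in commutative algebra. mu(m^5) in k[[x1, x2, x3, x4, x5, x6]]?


C(n+d-1,d)=C(10,5)=252


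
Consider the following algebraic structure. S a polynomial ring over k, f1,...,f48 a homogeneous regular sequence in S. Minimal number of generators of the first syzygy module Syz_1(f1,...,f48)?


Regular sequence => Koszul complex is the minimal free resolution.
Syz_1 minimally generated by Koszul relations f_i*e_j - f_j*e_i (i<j): mu(Syz_1) = beta_2 = C(m,2) = m(m-1)/2
m=48
48*47/2 = 1128


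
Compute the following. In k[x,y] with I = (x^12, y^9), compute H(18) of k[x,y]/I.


k[x,y], I = (x^12, y^9), d = 18
Need i < 12 and d-i < 9.
Range: 10 <= i <= 11.
H(18) = 2


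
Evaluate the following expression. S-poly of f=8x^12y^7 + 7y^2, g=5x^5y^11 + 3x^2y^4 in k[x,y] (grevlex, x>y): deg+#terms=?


LT(f)=8x^12y^7, LT(g)=5x^5y^11
lcm(LM)=x^12y^11
S(f,g) (scaled by 40 to clear denominators) = 5y^4*f - 8x^7*g = -24x^9y^4 + 35y^6
2 terms, deg 13.
13+2=15


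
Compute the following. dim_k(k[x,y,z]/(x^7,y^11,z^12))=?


Basis: x^iy^jz^k, i<7,j<11,k<12
7*11*12=924


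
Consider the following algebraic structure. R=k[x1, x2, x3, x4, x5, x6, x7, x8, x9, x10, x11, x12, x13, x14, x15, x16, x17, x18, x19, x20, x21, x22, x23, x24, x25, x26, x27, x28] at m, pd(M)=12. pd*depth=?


pd+depth=28
depth=28-12=16
pd*depth=12*16=192


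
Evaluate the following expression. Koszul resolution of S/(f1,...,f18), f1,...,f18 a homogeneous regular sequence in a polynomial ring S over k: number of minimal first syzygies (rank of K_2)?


Regular sequence => Koszul complex is the minimal free resolution.
Syz_1 minimally generated by Koszul relations f_i*e_j - f_j*e_i (i<j): mu(Syz_1) = beta_2 = C(m,2) = m(m-1)/2
m=18
18*17/2 = 153


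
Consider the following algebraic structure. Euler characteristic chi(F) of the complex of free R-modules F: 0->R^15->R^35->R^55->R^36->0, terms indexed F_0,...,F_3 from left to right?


chi = sum (-1)^i * rank:
(-1)^0*15=15
(-1)^1*35=-35
(-1)^2*55=55
(-1)^3*36=-36
chi=-1


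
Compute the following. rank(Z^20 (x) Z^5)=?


rank(M(x)N) = rank(M)*rank(N)
20*5 = 100


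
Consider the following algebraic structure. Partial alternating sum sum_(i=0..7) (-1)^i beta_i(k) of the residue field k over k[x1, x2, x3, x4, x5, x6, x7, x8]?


Koszul resolution: beta_i(k)=C(n,i), n=8
sum_(i=0..p) (-1)^i C(n,i) = (-1)^p C(n-1,p)
(-1)^7*C(7,7) = (-1)^7*1 = -1


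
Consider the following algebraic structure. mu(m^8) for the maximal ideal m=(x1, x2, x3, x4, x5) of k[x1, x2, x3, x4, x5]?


Graded Nakayama: mu(m^d) = dim_k (m^d/m^(d+1)) = #degree-8 monomials in 5 vars
C(n+d-1,d)=C(12,8)=495


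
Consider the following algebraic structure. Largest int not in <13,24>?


gcd(13,24)=1 => F=ab-a-b=13*24-13-24=312-37=275


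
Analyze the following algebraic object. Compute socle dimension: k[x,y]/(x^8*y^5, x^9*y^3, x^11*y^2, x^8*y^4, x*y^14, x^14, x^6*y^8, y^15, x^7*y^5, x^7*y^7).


Socle = ann(m) = span of standard monomials u with x*u, y*u in I (staircase corners).
Redundant generators: x^7*y^7, x^8*y^5
Minimal generators: x^14, x^11*y^2, x^9*y^3, x^8*y^4, x^7*y^5, x^6*y^8, x*y^14, y^15
Corners: y^14, x^5y^13, x^6y^7, x^7y^4, x^8y^3, x^10y^2, x^13y
Socle dim=7


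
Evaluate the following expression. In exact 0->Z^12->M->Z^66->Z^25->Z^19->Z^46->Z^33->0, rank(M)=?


Alt sum=0:
(-1)^0*12 + (-1)^1*? + (-1)^2*66 + (-1)^3*25 + (-1)^4*19 + (-1)^5*46 + (-1)^6*33=0
rank(M)=59


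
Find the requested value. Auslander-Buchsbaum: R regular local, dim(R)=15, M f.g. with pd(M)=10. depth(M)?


pd+depth=depth(R)=15
depth=15-10=5


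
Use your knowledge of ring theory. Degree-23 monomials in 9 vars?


C(d+n-1,n-1)=C(31,8)=7888725


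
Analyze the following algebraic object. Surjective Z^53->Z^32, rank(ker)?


rank(ker) = 53-32 = 21


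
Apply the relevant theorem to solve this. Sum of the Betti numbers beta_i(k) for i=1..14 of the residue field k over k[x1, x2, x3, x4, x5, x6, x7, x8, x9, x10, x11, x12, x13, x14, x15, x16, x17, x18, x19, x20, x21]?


Koszul resolution: beta_i(k)=C(n,i), n=21
C(21,1)=21, C(21,2)=210, C(21,3)=1330, C(21,4)=5985, C(21,5)=20349, C(21,6)=54264, C(21,7)=116280, C(21,8)=203490, C(21,9)=293930, C(21,10)=352716, C(21,11)=352716, C(21,12)=293930, C(21,13)=203490, C(21,14)=116280
Sum=2014991


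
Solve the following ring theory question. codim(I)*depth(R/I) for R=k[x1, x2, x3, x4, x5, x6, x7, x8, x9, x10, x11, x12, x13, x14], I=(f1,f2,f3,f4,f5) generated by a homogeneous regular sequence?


codim=5, depth=dim(R/I)=14-5=9
Product=5*9=45
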